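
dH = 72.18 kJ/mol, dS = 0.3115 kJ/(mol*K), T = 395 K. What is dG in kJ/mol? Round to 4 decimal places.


Gibbs: dG = dH - T*dS (consistent units, dS already in kJ/(mol*K)).
T*dS = 395 * 0.3115 = 123.0425
dG = 72.18 - (123.0425)
dG = -50.8625 kJ/mol, rounded to 4 dp:

-50.8625 kJ/mol


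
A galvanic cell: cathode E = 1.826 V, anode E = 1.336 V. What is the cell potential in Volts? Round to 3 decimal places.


Standard cell potential: E_cell = E_cathode - E_anode.
E_cell = 1.826 - (1.336)
E_cell = 0.49 V, rounded to 3 dp:

0.490 V


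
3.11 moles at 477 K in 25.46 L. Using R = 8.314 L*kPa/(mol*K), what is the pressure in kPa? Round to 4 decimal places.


PV = nRT, solve for P = nRT / V.
nRT = 3.11 * 8.314 * 477 = 12333.5696
P = 12333.5696 / 25.46
P = 484.42928515 kPa, rounded to 4 dp:

484.4293 kPa


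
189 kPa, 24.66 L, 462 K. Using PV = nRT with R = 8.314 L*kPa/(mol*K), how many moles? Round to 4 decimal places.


PV = nRT, solve for n = PV / (RT).
PV = 189 * 24.66 = 4660.74
RT = 8.314 * 462 = 3841.068
n = 4660.74 / 3841.068
n = 1.2133969 mol, rounded to 4 dp:

1.2134 mol


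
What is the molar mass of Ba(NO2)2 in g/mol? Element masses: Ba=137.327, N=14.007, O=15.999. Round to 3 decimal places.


M = sum(count * atomic_mass) over atoms.
M = 1*137.327 + 2*14.007 + 4*15.999
M = 137.327 + 28.014 + 63.996
M = 229.337 g/mol, rounded to 3 dp:

229.337 g/mol


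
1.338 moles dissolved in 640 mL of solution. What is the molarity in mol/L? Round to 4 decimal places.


Convert volume to liters: V_L = V_mL / 1000.
V_L = 640 / 1000 = 0.64 L
M = n / V_L = 1.338 / 0.64
M = 2.090625 mol/L, rounded to 4 dp:

2.0906 mol/L


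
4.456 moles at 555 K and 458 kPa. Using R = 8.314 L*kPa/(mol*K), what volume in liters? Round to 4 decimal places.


PV = nRT, solve for V = nRT / P.
nRT = 4.456 * 8.314 * 555 = 20561.1871
V = 20561.1871 / 458
V = 44.89342162 L, rounded to 4 dp:

44.8934 L


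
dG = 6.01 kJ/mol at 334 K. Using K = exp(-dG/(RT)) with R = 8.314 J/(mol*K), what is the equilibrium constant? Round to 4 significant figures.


dG is in kJ/mol; multiply by 1000 to match R in J/(mol*K).
RT = 8.314 * 334 = 2776.876 J/mol
exponent = -dG*1000 / (RT) = -(6.01*1000) / 2776.876 = -2.16430262
K = exp(-2.16430262)
K = 0.11482999, rounded to 4 significant figures:

0.1148


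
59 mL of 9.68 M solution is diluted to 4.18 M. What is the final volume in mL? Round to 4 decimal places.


Dilution: M1*V1 = M2*V2, solve for V2.
V2 = M1*V1 / M2
V2 = 9.68 * 59 / 4.18
V2 = 571.12 / 4.18
V2 = 136.63157895 mL, rounded to 4 dp:

136.6316 mL


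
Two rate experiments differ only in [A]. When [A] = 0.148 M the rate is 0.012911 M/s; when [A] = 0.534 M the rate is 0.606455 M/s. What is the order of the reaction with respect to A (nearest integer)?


Rate is proportional to [A]^n, so rate2/rate1 = ([A]2/[A]1)^n. Take logs to solve for n.
rate2/rate1 = 0.606455 / 0.012911 = 46.972
[A]2/[A]1 = 0.534 / 0.148 = 3.6081
n = ln(46.972) / ln(3.6081) = 3.0
Nearest integer order:

3


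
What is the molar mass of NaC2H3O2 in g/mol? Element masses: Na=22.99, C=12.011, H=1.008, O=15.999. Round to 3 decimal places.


M = sum(count * atomic_mass) over atoms.
M = 1*22.99 + 2*12.011 + 3*1.008 + 2*15.999
M = 22.99 + 24.022 + 3.024 + 31.998
M = 82.034 g/mol, rounded to 3 dp:

82.034 g/mol


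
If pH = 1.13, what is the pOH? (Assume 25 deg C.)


At 25 deg C, pH + pOH = 14.
pOH = 14 - pH = 14 - 1.13
pOH = 12.87:

12.87


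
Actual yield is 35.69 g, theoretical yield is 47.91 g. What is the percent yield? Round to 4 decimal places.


% yield = 100 * actual / theoretical
% yield = 100 * 35.69 / 47.91
% yield = 74.49384262 %, rounded to 4 dp:

74.4938 %


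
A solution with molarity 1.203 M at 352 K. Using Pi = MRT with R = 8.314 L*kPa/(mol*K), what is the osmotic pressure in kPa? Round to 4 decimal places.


Osmotic pressure (van't Hoff): Pi = M*R*T.
RT = 8.314 * 352 = 2926.528
Pi = 1.203 * 2926.528
Pi = 3520.613184 kPa, rounded to 4 dp:

3520.6132 kPa


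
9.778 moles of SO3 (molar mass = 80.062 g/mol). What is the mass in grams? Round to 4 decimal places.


mass = n * M
mass = 9.778 * 80.062
mass = 782.846236 g, rounded to 4 dp:

782.8462 g


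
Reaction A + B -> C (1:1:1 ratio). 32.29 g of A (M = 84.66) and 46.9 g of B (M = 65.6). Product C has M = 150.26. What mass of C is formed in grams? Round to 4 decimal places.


Find moles of each reactant; the smaller value is the limiting reagent in a 1:1:1 reaction, so moles_C equals moles of the limiter.
n_A = mass_A / M_A = 32.29 / 84.66 = 0.381408 mol
n_B = mass_B / M_B = 46.9 / 65.6 = 0.714939 mol
Limiting reagent: A (smaller), n_limiting = 0.381408 mol
mass_C = n_limiting * M_C = 0.381408 * 150.26
mass_C = 57.31036608 g, rounded to 4 dp:

57.3104 g


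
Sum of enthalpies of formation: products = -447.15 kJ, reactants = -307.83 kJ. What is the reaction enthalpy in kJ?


dH_rxn = sum(dH_f products) - sum(dH_f reactants)
dH_rxn = -447.15 - (-307.83)
dH_rxn = -139.32 kJ:

-139.32 kJ


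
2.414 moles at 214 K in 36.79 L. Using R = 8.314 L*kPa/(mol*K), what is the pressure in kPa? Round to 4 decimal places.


PV = nRT, solve for P = nRT / V.
nRT = 2.414 * 8.314 * 214 = 4294.9791
P = 4294.9791 / 36.79
P = 116.74311226 kPa, rounded to 4 dp:

116.7431 kPa


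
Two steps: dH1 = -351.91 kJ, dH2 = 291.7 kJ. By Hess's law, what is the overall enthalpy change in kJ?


Hess's law: enthalpy is a state function, so add the step enthalpies.
dH_total = dH1 + dH2 = -351.91 + (291.7)
dH_total = -60.21 kJ:

-60.21 kJ


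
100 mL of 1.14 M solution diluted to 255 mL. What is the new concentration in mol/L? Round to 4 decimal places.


Dilution: M1*V1 = M2*V2, solve for M2.
M2 = M1*V1 / V2
M2 = 1.14 * 100 / 255
M2 = 114.0 / 255
M2 = 0.44705882 mol/L, rounded to 4 dp:

0.4471 mol/L


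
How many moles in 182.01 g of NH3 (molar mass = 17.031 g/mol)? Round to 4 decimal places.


n = mass / M
n = 182.01 / 17.031
n = 10.68698256 mol, rounded to 4 dp:

10.6870 mol


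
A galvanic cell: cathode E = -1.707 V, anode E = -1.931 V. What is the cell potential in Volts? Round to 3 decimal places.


Standard cell potential: E_cell = E_cathode - E_anode.
E_cell = -1.707 - (-1.931)
E_cell = 0.224 V, rounded to 3 dp:

0.224 V


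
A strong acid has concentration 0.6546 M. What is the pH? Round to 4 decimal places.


A strong acid dissociates completely, so [H+] equals the given concentration.
pH = -log10([H+]) = -log10(0.6546)
pH = 0.184024, rounded to 4 dp:

0.1840


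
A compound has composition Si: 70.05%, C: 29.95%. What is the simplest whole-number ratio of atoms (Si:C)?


Assume 100 g of compound, divide each mass% by atomic mass to get moles, then normalize by the smallest to get a raw atom ratio.
Moles per 100 g: Si: 70.05/28.086 = 2.4941, C: 29.95/12.011 = 2.4935
Raw ratio (divide by min = 2.4935): Si: 1.0, C: 1.0
Multiply by 1 to clear fractions: Si: 1.0 ~= 1, C: 1.0 ~= 1
Reduce by GCD to get the simplest whole-number ratio:

1:1


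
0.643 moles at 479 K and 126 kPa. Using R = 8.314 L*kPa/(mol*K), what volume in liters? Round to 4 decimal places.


PV = nRT, solve for V = nRT / P.
nRT = 0.643 * 8.314 * 479 = 2560.6871
V = 2560.6871 / 126
V = 20.32291349 L, rounded to 4 dp:

20.3229 L


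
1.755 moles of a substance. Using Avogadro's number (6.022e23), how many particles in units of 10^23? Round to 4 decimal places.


N = n * NA, then divide by 1e23 for the requested units.
N / 1e23 = n * 6.022
N / 1e23 = 1.755 * 6.022
N / 1e23 = 10.56861, rounded to 4 dp:

10.5686


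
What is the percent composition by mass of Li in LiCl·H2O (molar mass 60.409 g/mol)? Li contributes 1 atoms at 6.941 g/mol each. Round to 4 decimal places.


pct = 100 * (n_elem * M_elem) / M_total
mass_contribution = 1 * 6.941 = 6.941 g/mol
pct = 100 * 6.941 / 60.409
pct = 11.49000977 %, rounded to 4 dp:

11.4900 %


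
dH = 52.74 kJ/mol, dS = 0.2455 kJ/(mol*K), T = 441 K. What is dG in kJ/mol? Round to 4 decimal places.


Gibbs: dG = dH - T*dS (consistent units, dS already in kJ/(mol*K)).
T*dS = 441 * 0.2455 = 108.2655
dG = 52.74 - (108.2655)
dG = -55.5255 kJ/mol, rounded to 4 dp:

-55.5255 kJ/mol


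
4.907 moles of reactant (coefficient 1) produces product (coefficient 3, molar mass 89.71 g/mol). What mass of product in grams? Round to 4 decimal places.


Use the coefficient ratio to convert reactant moles to product moles, then multiply by the product's molar mass.
moles_P = moles_R * (coeff_P / coeff_R) = 4.907 * (3/1) = 14.721
mass_P = moles_P * M_P = 14.721 * 89.71
mass_P = 1320.62091 g, rounded to 4 dp:

1320.6209 g


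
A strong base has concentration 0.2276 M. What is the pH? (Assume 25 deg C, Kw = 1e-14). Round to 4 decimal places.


A strong base dissociates completely, so [OH-] equals the given concentration.
pOH = -log10([OH-]) = -log10(0.2276) = 0.642828
pH = 14 - pOH = 14 - 0.642828
pH = 13.357172, rounded to 4 dp:

13.3572


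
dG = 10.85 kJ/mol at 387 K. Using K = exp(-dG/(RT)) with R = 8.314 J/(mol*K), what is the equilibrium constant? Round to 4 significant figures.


dG is in kJ/mol; multiply by 1000 to match R in J/(mol*K).
RT = 8.314 * 387 = 3217.518 J/mol
exponent = -dG*1000 / (RT) = -(10.85*1000) / 3217.518 = -3.37216451
K = exp(-3.37216451)
K = 0.034315281, rounded to 4 significant figures:

0.03432


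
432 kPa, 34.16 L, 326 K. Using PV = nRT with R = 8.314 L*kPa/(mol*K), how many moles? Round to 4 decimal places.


PV = nRT, solve for n = PV / (RT).
PV = 432 * 34.16 = 14757.12
RT = 8.314 * 326 = 2710.364
n = 14757.12 / 2710.364
n = 5.44470042 mol, rounded to 4 dp:

5.4447 mol


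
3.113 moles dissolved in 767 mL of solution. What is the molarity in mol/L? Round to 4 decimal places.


Convert volume to liters: V_L = V_mL / 1000.
V_L = 767 / 1000 = 0.767 L
M = n / V_L = 3.113 / 0.767
M = 4.05867014 mol/L, rounded to 4 dp:

4.0587 mol/L


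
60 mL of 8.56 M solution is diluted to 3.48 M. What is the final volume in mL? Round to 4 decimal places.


Dilution: M1*V1 = M2*V2, solve for V2.
V2 = M1*V1 / M2
V2 = 8.56 * 60 / 3.48
V2 = 513.6 / 3.48
V2 = 147.5862069 mL, rounded to 4 dp:

147.5862 mL


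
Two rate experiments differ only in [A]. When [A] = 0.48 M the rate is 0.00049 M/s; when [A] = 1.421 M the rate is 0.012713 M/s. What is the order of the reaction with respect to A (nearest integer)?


Rate is proportional to [A]^n, so rate2/rate1 = ([A]2/[A]1)^n. Take logs to solve for n.
rate2/rate1 = 0.012713 / 0.00049 = 25.9449
[A]2/[A]1 = 1.421 / 0.48 = 2.9604
n = ln(25.9449) / ln(2.9604) = 3.0
Nearest integer order:

3


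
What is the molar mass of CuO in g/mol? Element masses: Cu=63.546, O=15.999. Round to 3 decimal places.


M = sum(count * atomic_mass) over atoms.
M = 1*63.546 + 1*15.999
M = 63.546 + 15.999
M = 79.545 g/mol, rounded to 3 dp:

79.545 g/mol


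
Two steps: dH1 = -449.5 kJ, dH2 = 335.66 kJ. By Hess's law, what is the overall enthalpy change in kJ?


Hess's law: enthalpy is a state function, so add the step enthalpies.
dH_total = dH1 + dH2 = -449.5 + (335.66)
dH_total = -113.84 kJ:

-113.84 kJ


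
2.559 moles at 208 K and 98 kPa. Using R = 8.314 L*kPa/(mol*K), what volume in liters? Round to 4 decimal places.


PV = nRT, solve for V = nRT / P.
nRT = 2.559 * 8.314 * 208 = 4425.3094
V = 4425.3094 / 98
V = 45.15621837 L, rounded to 4 dp:

45.1562 L


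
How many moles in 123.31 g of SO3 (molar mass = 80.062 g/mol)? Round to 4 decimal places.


n = mass / M
n = 123.31 / 80.062
n = 1.54018136 mol, rounded to 4 dp:

1.5402 mol


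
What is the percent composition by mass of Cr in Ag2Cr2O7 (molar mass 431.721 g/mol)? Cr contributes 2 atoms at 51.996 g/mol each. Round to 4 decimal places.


pct = 100 * (n_elem * M_elem) / M_total
mass_contribution = 2 * 51.996 = 103.992 g/mol
pct = 100 * 103.992 / 431.721
pct = 24.08777891 %, rounded to 4 dp:

24.0878 %


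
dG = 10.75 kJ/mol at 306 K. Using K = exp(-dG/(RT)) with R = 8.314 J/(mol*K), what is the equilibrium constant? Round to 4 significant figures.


dG is in kJ/mol; multiply by 1000 to match R in J/(mol*K).
RT = 8.314 * 306 = 2544.084 J/mol
exponent = -dG*1000 / (RT) = -(10.75*1000) / 2544.084 = -4.22548941
K = exp(-4.22548941)
K = 0.014618179, rounded to 4 significant figures:

0.01462


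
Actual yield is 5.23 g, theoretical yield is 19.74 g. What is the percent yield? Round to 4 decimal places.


% yield = 100 * actual / theoretical
% yield = 100 * 5.23 / 19.74
% yield = 26.49442756 %, rounded to 4 dp:

26.4944 %


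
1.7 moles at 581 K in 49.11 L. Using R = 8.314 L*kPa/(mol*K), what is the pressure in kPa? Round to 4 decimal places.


PV = nRT, solve for P = nRT / V.
nRT = 1.7 * 8.314 * 581 = 8211.7378
P = 8211.7378 / 49.11
P = 167.21111383 kPa, rounded to 4 dp:

167.2111 kPa


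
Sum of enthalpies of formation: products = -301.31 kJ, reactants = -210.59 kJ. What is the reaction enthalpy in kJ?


dH_rxn = sum(dH_f products) - sum(dH_f reactants)
dH_rxn = -301.31 - (-210.59)
dH_rxn = -90.72 kJ:

-90.72 kJ


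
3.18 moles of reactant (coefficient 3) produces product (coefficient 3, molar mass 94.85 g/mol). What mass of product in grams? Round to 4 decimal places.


Use the coefficient ratio to convert reactant moles to product moles, then multiply by the product's molar mass.
moles_P = moles_R * (coeff_P / coeff_R) = 3.18 * (3/3) = 3.18
mass_P = moles_P * M_P = 3.18 * 94.85
mass_P = 301.623 g, rounded to 4 dp:

301.6230 g


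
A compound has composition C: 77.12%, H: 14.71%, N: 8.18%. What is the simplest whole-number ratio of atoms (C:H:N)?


Assume 100 g of compound, divide each mass% by atomic mass to get moles, then normalize by the smallest to get a raw atom ratio.
Moles per 100 g: C: 77.12/12.011 = 6.4208, H: 14.71/1.008 = 14.5933, N: 8.18/14.007 = 0.584
Raw ratio (divide by min = 0.584): C: 10.995, H: 24.989, N: 1.0
Multiply by 1 to clear fractions: C: 10.995 ~= 11, H: 24.989 ~= 25, N: 1.0 ~= 1
Reduce by GCD to get the simplest whole-number ratio:

11:25:1


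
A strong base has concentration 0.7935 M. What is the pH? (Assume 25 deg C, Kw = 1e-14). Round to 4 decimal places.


A strong base dissociates completely, so [OH-] equals the given concentration.
pOH = -log10([OH-]) = -log10(0.7935) = 0.100453
pH = 14 - pOH = 14 - 0.100453
pH = 13.899547, rounded to 4 dp:

13.8995


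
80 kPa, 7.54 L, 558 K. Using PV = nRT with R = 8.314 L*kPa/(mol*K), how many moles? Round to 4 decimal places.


PV = nRT, solve for n = PV / (RT).
PV = 80 * 7.54 = 603.2
RT = 8.314 * 558 = 4639.212
n = 603.2 / 4639.212
n = 0.13002208 mol, rounded to 4 dp:

0.1300 mol


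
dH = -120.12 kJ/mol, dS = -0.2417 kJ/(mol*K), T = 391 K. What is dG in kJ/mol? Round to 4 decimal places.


Gibbs: dG = dH - T*dS (consistent units, dS already in kJ/(mol*K)).
T*dS = 391 * -0.2417 = -94.5047
dG = -120.12 - (-94.5047)
dG = -25.6153 kJ/mol, rounded to 4 dp:

-25.6153 kJ/mol


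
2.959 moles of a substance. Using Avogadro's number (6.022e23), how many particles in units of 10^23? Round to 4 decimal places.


N = n * NA, then divide by 1e23 for the requested units.
N / 1e23 = n * 6.022
N / 1e23 = 2.959 * 6.022
N / 1e23 = 17.819098, rounded to 4 dp:

17.8191


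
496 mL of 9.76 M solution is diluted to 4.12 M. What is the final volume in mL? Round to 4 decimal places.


Dilution: M1*V1 = M2*V2, solve for V2.
V2 = M1*V1 / M2
V2 = 9.76 * 496 / 4.12
V2 = 4840.96 / 4.12
V2 = 1174.99029126 mL, rounded to 4 dp:

1174.9903 mL


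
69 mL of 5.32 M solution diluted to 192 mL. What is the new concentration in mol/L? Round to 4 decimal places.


Dilution: M1*V1 = M2*V2, solve for M2.
M2 = M1*V1 / V2
M2 = 5.32 * 69 / 192
M2 = 367.08 / 192
M2 = 1.911875 mol/L, rounded to 4 dp:

1.9119 mol/L


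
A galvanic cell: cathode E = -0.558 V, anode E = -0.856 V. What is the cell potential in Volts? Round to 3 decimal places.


Standard cell potential: E_cell = E_cathode - E_anode.
E_cell = -0.558 - (-0.856)
E_cell = 0.298 V, rounded to 3 dp:

0.298 V


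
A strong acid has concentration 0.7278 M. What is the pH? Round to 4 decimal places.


A strong acid dissociates completely, so [H+] equals the given concentration.
pH = -log10([H+]) = -log10(0.7278)
pH = 0.13798795, rounded to 4 dp:

0.1380


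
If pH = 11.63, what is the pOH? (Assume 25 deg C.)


At 25 deg C, pH + pOH = 14.
pOH = 14 - pH = 14 - 11.63
pOH = 2.37:

2.37


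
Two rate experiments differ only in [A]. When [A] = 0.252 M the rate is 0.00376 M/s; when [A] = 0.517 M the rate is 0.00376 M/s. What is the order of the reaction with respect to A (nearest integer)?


Rate is proportional to [A]^n, so rate2/rate1 = ([A]2/[A]1)^n. Take logs to solve for n.
rate2/rate1 = 0.00376 / 0.00376 = 1.0
[A]2/[A]1 = 0.517 / 0.252 = 2.0516
n = ln(1.0) / ln(2.0516) = 0.0
Nearest integer order:

0


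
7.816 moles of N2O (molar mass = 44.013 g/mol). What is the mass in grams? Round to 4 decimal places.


mass = n * M
mass = 7.816 * 44.013
mass = 344.005608 g, rounded to 4 dp:

344.0056 g


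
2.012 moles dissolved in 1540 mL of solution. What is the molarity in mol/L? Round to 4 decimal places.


Convert volume to liters: V_L = V_mL / 1000.
V_L = 1540 / 1000 = 1.54 L
M = n / V_L = 2.012 / 1.54
M = 1.30649351 mol/L, rounded to 4 dp:

1.3065 mol/L


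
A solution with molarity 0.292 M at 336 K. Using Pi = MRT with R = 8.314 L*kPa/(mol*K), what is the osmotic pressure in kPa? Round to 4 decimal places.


Osmotic pressure (van't Hoff): Pi = M*R*T.
RT = 8.314 * 336 = 2793.504
Pi = 0.292 * 2793.504
Pi = 815.703168 kPa, rounded to 4 dp:

815.7032 kPa


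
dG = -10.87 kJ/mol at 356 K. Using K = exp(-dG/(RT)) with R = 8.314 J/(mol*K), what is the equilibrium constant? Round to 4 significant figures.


dG is in kJ/mol; multiply by 1000 to match R in J/(mol*K).
RT = 8.314 * 356 = 2959.784 J/mol
exponent = -dG*1000 / (RT) = -(-10.87*1000) / 2959.784 = 3.6725653
K = exp(3.6725653)
K = 39.352728, rounded to 4 significant figures:

39.35


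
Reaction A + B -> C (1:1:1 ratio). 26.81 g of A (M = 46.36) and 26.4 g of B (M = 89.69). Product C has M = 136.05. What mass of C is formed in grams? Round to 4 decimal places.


Find moles of each reactant; the smaller value is the limiting reagent in a 1:1:1 reaction, so moles_C equals moles of the limiter.
n_A = mass_A / M_A = 26.81 / 46.36 = 0.5783 mol
n_B = mass_B / M_B = 26.4 / 89.69 = 0.294347 mol
Limiting reagent: B (smaller), n_limiting = 0.294347 mol
mass_C = n_limiting * M_C = 0.294347 * 136.05
mass_C = 40.04590935 g, rounded to 4 dp:

40.0459 g


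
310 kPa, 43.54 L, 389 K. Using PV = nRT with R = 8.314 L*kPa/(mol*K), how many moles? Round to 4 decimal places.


PV = nRT, solve for n = PV / (RT).
PV = 310 * 43.54 = 13497.4
RT = 8.314 * 389 = 3234.146
n = 13497.4 / 3234.146
n = 4.17340466 mol, rounded to 4 dp:

4.1734 mol


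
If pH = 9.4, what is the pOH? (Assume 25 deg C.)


At 25 deg C, pH + pOH = 14.
pOH = 14 - pH = 14 - 9.4
pOH = 4.6:

4.60


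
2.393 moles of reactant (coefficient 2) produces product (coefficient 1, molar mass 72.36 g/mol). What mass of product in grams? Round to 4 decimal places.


Use the coefficient ratio to convert reactant moles to product moles, then multiply by the product's molar mass.
moles_P = moles_R * (coeff_P / coeff_R) = 2.393 * (1/2) = 1.1965
mass_P = moles_P * M_P = 1.1965 * 72.36
mass_P = 86.57874 g, rounded to 4 dp:

86.5787 g


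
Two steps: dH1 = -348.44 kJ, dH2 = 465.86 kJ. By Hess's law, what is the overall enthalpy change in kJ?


Hess's law: enthalpy is a state function, so add the step enthalpies.
dH_total = dH1 + dH2 = -348.44 + (465.86)
dH_total = 117.42 kJ:

117.42 kJ


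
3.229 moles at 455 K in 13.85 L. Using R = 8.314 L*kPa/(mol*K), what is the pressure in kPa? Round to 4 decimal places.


PV = nRT, solve for P = nRT / V.
nRT = 3.229 * 8.314 * 455 = 12214.8872
P = 12214.8872 / 13.85
P = 881.94131408 kPa, rounded to 4 dp:

881.9413 kPa


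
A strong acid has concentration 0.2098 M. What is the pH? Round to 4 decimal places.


A strong acid dissociates completely, so [H+] equals the given concentration.
pH = -log10([H+]) = -log10(0.2098)
pH = 0.67819452, rounded to 4 dp:

0.6782


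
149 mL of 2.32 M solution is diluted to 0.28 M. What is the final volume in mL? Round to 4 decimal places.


Dilution: M1*V1 = M2*V2, solve for V2.
V2 = M1*V1 / M2
V2 = 2.32 * 149 / 0.28
V2 = 345.68 / 0.28
V2 = 1234.57142857 mL, rounded to 4 dp:

1234.5714 mL


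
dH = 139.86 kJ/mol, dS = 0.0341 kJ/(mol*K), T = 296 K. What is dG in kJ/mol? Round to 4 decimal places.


Gibbs: dG = dH - T*dS (consistent units, dS already in kJ/(mol*K)).
T*dS = 296 * 0.0341 = 10.0936
dG = 139.86 - (10.0936)
dG = 129.7664 kJ/mol, rounded to 4 dp:

129.7664 kJ/mol


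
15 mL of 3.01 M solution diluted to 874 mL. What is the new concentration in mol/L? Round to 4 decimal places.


Dilution: M1*V1 = M2*V2, solve for M2.
M2 = M1*V1 / V2
M2 = 3.01 * 15 / 874
M2 = 45.15 / 874
M2 = 0.05165904 mol/L, rounded to 4 dp:

0.0517 mol/L


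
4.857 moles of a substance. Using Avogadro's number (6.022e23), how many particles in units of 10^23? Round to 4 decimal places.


N = n * NA, then divide by 1e23 for the requested units.
N / 1e23 = n * 6.022
N / 1e23 = 4.857 * 6.022
N / 1e23 = 29.248854, rounded to 4 dp:

29.2489


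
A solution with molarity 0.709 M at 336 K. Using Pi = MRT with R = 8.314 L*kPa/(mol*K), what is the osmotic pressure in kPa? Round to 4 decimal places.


Osmotic pressure (van't Hoff): Pi = M*R*T.
RT = 8.314 * 336 = 2793.504
Pi = 0.709 * 2793.504
Pi = 1980.594336 kPa, rounded to 4 dp:

1980.5943 kPa


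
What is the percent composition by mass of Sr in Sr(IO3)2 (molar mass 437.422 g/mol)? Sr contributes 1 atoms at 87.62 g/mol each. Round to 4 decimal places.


pct = 100 * (n_elem * M_elem) / M_total
mass_contribution = 1 * 87.62 = 87.62 g/mol
pct = 100 * 87.62 / 437.422
pct = 20.03099981 %, rounded to 4 dp:

20.0310 %


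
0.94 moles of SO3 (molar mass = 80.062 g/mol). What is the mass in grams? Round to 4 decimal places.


mass = n * M
mass = 0.94 * 80.062
mass = 75.25828 g, rounded to 4 dp:

75.2583 g


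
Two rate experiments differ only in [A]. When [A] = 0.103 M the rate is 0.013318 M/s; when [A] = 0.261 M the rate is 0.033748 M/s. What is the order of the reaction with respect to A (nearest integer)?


Rate is proportional to [A]^n, so rate2/rate1 = ([A]2/[A]1)^n. Take logs to solve for n.
rate2/rate1 = 0.033748 / 0.013318 = 2.534
[A]2/[A]1 = 0.261 / 0.103 = 2.534
n = ln(2.534) / ln(2.534) = 1.0
Nearest integer order:

1


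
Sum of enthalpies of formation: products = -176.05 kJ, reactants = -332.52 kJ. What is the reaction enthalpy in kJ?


dH_rxn = sum(dH_f products) - sum(dH_f reactants)
dH_rxn = -176.05 - (-332.52)
dH_rxn = 156.47 kJ:

156.47 kJ


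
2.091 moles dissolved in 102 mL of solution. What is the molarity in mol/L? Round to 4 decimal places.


Convert volume to liters: V_L = V_mL / 1000.
V_L = 102 / 1000 = 0.102 L
M = n / V_L = 2.091 / 0.102
M = 20.5 mol/L, rounded to 4 dp:

20.5000 mol/L


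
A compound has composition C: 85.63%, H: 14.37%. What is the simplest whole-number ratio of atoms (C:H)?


Assume 100 g of compound, divide each mass% by atomic mass to get moles, then normalize by the smallest to get a raw atom ratio.
Moles per 100 g: C: 85.63/12.011 = 7.1293, H: 14.37/1.008 = 14.256
Raw ratio (divide by min = 7.1293): C: 1.0, H: 2.0
Multiply by 1 to clear fractions: C: 1.0 ~= 1, H: 2.0 ~= 2
Reduce by GCD to get the simplest whole-number ratio:

1:2


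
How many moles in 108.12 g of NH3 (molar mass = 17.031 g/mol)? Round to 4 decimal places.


n = mass / M
n = 108.12 / 17.031
n = 6.34842346 mol, rounded to 4 dp:

6.3484 mol


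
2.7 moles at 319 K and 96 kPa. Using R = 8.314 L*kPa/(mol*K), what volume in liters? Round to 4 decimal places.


PV = nRT, solve for V = nRT / P.
nRT = 2.7 * 8.314 * 319 = 7160.8482
V = 7160.8482 / 96
V = 74.59216875 L, rounded to 4 dp:

74.5922 L


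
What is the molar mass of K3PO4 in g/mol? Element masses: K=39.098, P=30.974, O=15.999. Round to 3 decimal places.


M = sum(count * atomic_mass) over atoms.
M = 3*39.098 + 1*30.974 + 4*15.999
M = 117.294 + 30.974 + 63.996
M = 212.264 g/mol, rounded to 3 dp:

212.264 g/mol


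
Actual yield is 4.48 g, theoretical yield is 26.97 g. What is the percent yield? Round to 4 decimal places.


% yield = 100 * actual / theoretical
% yield = 100 * 4.48 / 26.97
% yield = 16.61104931 %, rounded to 4 dp:

16.6110 %


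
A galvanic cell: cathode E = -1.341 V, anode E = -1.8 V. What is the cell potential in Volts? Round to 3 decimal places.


Standard cell potential: E_cell = E_cathode - E_anode.
E_cell = -1.341 - (-1.8)
E_cell = 0.459 V, rounded to 3 dp:

0.459 V


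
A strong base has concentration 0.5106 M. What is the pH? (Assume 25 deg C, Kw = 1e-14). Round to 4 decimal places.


A strong base dissociates completely, so [OH-] equals the given concentration.
pOH = -log10([OH-]) = -log10(0.5106) = 0.291919
pH = 14 - pOH = 14 - 0.291919
pH = 13.708081, rounded to 4 dp:

13.7081


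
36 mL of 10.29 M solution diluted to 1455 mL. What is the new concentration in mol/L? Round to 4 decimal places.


Dilution: M1*V1 = M2*V2, solve for M2.
M2 = M1*V1 / V2
M2 = 10.29 * 36 / 1455
M2 = 370.44 / 1455
M2 = 0.25459794 mol/L, rounded to 4 dp:

0.2546 mol/L


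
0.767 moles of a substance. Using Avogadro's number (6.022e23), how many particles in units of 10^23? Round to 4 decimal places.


N = n * NA, then divide by 1e23 for the requested units.
N / 1e23 = n * 6.022
N / 1e23 = 0.767 * 6.022
N / 1e23 = 4.618874, rounded to 4 dp:

4.6189


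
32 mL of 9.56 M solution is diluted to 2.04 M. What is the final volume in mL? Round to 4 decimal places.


Dilution: M1*V1 = M2*V2, solve for V2.
V2 = M1*V1 / M2
V2 = 9.56 * 32 / 2.04
V2 = 305.92 / 2.04
V2 = 149.96078431 mL, rounded to 4 dp:

149.9608 mL


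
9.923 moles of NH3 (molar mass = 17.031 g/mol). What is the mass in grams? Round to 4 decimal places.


mass = n * M
mass = 9.923 * 17.031
mass = 168.998613 g, rounded to 4 dp:

168.9986 g


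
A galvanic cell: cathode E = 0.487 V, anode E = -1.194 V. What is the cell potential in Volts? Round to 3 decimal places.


Standard cell potential: E_cell = E_cathode - E_anode.
E_cell = 0.487 - (-1.194)
E_cell = 1.681 V, rounded to 3 dp:

1.681 V


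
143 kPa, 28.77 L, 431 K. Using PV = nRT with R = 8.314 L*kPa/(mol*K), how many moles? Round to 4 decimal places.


PV = nRT, solve for n = PV / (RT).
PV = 143 * 28.77 = 4114.11
RT = 8.314 * 431 = 3583.334
n = 4114.11 / 3583.334
n = 1.14812351 mol, rounded to 4 dp:

1.1481 mol


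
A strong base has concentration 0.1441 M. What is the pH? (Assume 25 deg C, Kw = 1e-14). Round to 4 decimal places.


A strong base dissociates completely, so [OH-] equals the given concentration.
pOH = -log10([OH-]) = -log10(0.1441) = 0.841336
pH = 14 - pOH = 14 - 0.841336
pH = 13.158664, rounded to 4 dp:

13.1587


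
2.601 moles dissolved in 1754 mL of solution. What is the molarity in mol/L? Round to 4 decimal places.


Convert volume to liters: V_L = V_mL / 1000.
V_L = 1754 / 1000 = 1.754 L
M = n / V_L = 2.601 / 1.754
M = 1.48289624 mol/L, rounded to 4 dp:

1.4829 mol/L


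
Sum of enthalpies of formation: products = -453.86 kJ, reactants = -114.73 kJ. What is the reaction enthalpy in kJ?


dH_rxn = sum(dH_f products) - sum(dH_f reactants)
dH_rxn = -453.86 - (-114.73)
dH_rxn = -339.13 kJ:

-339.13 kJ


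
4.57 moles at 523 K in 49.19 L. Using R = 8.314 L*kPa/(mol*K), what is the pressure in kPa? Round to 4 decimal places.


PV = nRT, solve for P = nRT / V.
nRT = 4.57 * 8.314 * 523 = 19871.3745
P = 19871.3745 / 49.19
P = 403.97183371 kPa, rounded to 4 dp:

403.9718 kPa


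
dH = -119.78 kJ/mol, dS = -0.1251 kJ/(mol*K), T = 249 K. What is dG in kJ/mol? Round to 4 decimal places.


Gibbs: dG = dH - T*dS (consistent units, dS already in kJ/(mol*K)).
T*dS = 249 * -0.1251 = -31.1499
dG = -119.78 - (-31.1499)
dG = -88.6301 kJ/mol, rounded to 4 dp:

-88.6301 kJ/mol


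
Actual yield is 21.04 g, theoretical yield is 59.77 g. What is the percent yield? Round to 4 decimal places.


% yield = 100 * actual / theoretical
% yield = 100 * 21.04 / 59.77
% yield = 35.20160616 %, rounded to 4 dp:

35.2016 %


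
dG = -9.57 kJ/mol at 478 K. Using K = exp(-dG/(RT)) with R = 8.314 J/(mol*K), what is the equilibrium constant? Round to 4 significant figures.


dG is in kJ/mol; multiply by 1000 to match R in J/(mol*K).
RT = 8.314 * 478 = 3974.092 J/mol
exponent = -dG*1000 / (RT) = -(-9.57*1000) / 3974.092 = 2.40809725
K = exp(2.40809725)
K = 11.112796, rounded to 4 significant figures:

11.11


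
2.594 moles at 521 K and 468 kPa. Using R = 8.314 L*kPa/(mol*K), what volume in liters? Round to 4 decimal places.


PV = nRT, solve for V = nRT / P.
nRT = 2.594 * 8.314 * 521 = 11236.1548
V = 11236.1548 / 468
V = 24.00887778 L, rounded to 4 dp:

24.0089 L


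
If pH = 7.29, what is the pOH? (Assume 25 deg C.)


At 25 deg C, pH + pOH = 14.
pOH = 14 - pH = 14 - 7.29
pOH = 6.71:

6.71


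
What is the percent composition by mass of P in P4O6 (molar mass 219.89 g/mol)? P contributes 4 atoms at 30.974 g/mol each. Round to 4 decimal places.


pct = 100 * (n_elem * M_elem) / M_total
mass_contribution = 4 * 30.974 = 123.896 g/mol
pct = 100 * 123.896 / 219.89
pct = 56.3445359 %, rounded to 4 dp:

56.3445 %


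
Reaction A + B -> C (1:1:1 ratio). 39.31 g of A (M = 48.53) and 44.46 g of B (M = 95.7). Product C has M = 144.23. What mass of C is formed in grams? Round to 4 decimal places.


Find moles of each reactant; the smaller value is the limiting reagent in a 1:1:1 reaction, so moles_C equals moles of the limiter.
n_A = mass_A / M_A = 39.31 / 48.53 = 0.810014 mol
n_B = mass_B / M_B = 44.46 / 95.7 = 0.464577 mol
Limiting reagent: B (smaller), n_limiting = 0.464577 mol
mass_C = n_limiting * M_C = 0.464577 * 144.23
mass_C = 67.00594071 g, rounded to 4 dp:

67.0059 g


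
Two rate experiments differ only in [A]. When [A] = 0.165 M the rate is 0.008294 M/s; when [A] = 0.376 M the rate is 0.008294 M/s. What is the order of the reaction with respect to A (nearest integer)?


Rate is proportional to [A]^n, so rate2/rate1 = ([A]2/[A]1)^n. Take logs to solve for n.
rate2/rate1 = 0.008294 / 0.008294 = 1.0
[A]2/[A]1 = 0.376 / 0.165 = 2.2788
n = ln(1.0) / ln(2.2788) = 0.0
Nearest integer order:

0


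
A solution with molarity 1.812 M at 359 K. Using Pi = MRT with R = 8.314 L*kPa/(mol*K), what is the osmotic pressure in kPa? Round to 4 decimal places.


Osmotic pressure (van't Hoff): Pi = M*R*T.
RT = 8.314 * 359 = 2984.726
Pi = 1.812 * 2984.726
Pi = 5408.323512 kPa, rounded to 4 dp:

5408.3235 kPa


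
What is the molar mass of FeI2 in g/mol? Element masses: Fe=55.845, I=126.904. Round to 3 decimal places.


M = sum(count * atomic_mass) over atoms.
M = 1*55.845 + 2*126.904
M = 55.845 + 253.808
M = 309.653 g/mol, rounded to 3 dp:

309.653 g/mol


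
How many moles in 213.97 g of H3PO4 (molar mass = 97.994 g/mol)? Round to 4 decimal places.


n = mass / M
n = 213.97 / 97.994
n = 2.18350103 mol, rounded to 4 dp:

2.1835 mol


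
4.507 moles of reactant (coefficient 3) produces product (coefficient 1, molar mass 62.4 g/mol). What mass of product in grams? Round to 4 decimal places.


Use the coefficient ratio to convert reactant moles to product moles, then multiply by the product's molar mass.
moles_P = moles_R * (coeff_P / coeff_R) = 4.507 * (1/3) = 1.502333
mass_P = moles_P * M_P = 1.502333 * 62.4
mass_P = 93.7455792 g, rounded to 4 dp:

93.7456 g


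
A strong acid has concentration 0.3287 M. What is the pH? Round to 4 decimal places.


A strong acid dissociates completely, so [H+] equals the given concentration.
pH = -log10([H+]) = -log10(0.3287)
pH = 0.4832003, rounded to 4 dp:

0.4832


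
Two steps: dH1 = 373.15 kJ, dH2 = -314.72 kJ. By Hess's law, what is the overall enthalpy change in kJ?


Hess's law: enthalpy is a state function, so add the step enthalpies.
dH_total = dH1 + dH2 = 373.15 + (-314.72)
dH_total = 58.43 kJ:

58.43 kJ


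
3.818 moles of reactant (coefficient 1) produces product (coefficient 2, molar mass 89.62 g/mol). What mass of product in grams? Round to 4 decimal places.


Use the coefficient ratio to convert reactant moles to product moles, then multiply by the product's molar mass.
moles_P = moles_R * (coeff_P / coeff_R) = 3.818 * (2/1) = 7.636
mass_P = moles_P * M_P = 7.636 * 89.62
mass_P = 684.33832 g, rounded to 4 dp:

684.3383 g


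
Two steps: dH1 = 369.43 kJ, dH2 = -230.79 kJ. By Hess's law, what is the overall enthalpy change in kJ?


Hess's law: enthalpy is a state function, so add the step enthalpies.
dH_total = dH1 + dH2 = 369.43 + (-230.79)
dH_total = 138.64 kJ:

138.64 kJ


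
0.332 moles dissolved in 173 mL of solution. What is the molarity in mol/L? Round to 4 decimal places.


Convert volume to liters: V_L = V_mL / 1000.
V_L = 173 / 1000 = 0.173 L
M = n / V_L = 0.332 / 0.173
M = 1.91907514 mol/L, rounded to 4 dp:

1.9191 mol/L


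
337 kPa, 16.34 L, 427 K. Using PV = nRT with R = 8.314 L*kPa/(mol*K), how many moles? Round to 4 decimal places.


PV = nRT, solve for n = PV / (RT).
PV = 337 * 16.34 = 5506.58
RT = 8.314 * 427 = 3550.078
n = 5506.58 / 3550.078
n = 1.55111521 mol, rounded to 4 dp:

1.5511 mol


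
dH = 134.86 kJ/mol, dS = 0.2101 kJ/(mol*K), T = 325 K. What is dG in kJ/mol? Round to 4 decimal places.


Gibbs: dG = dH - T*dS (consistent units, dS already in kJ/(mol*K)).
T*dS = 325 * 0.2101 = 68.2825
dG = 134.86 - (68.2825)
dG = 66.5775 kJ/mol, rounded to 4 dp:

66.5775 kJ/mol


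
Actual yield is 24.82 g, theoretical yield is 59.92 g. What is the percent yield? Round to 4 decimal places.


% yield = 100 * actual / theoretical
% yield = 100 * 24.82 / 59.92
% yield = 41.42189586 %, rounded to 4 dp:

41.4219 %


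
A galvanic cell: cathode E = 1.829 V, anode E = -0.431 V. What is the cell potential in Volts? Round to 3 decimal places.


Standard cell potential: E_cell = E_cathode - E_anode.
E_cell = 1.829 - (-0.431)
E_cell = 2.26 V, rounded to 3 dp:

2.260 V


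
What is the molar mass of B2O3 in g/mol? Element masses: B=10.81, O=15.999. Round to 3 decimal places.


M = sum(count * atomic_mass) over atoms.
M = 2*10.81 + 3*15.999
M = 21.62 + 47.997
M = 69.617 g/mol, rounded to 3 dp:

69.617 g/mol


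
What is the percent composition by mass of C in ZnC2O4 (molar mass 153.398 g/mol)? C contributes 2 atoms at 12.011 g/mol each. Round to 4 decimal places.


pct = 100 * (n_elem * M_elem) / M_total
mass_contribution = 2 * 12.011 = 24.022 g/mol
pct = 100 * 24.022 / 153.398
pct = 15.65991734 %, rounded to 4 dp:

15.6599 %


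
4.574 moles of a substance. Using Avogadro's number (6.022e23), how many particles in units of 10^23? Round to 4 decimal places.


N = n * NA, then divide by 1e23 for the requested units.
N / 1e23 = n * 6.022
N / 1e23 = 4.574 * 6.022
N / 1e23 = 27.544628, rounded to 4 dp:

27.5446


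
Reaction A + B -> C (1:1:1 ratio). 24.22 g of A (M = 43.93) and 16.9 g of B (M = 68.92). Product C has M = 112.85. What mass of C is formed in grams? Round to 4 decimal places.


Find moles of each reactant; the smaller value is the limiting reagent in a 1:1:1 reaction, so moles_C equals moles of the limiter.
n_A = mass_A / M_A = 24.22 / 43.93 = 0.551332 mol
n_B = mass_B / M_B = 16.9 / 68.92 = 0.245212 mol
Limiting reagent: B (smaller), n_limiting = 0.245212 mol
mass_C = n_limiting * M_C = 0.245212 * 112.85
mass_C = 27.6721742 g, rounded to 4 dp:

27.6722 g


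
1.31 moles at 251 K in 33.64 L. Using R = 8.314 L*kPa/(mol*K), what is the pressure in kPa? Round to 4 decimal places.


PV = nRT, solve for P = nRT / V.
nRT = 1.31 * 8.314 * 251 = 2733.7263
P = 2733.7263 / 33.64
P = 81.26415874 kPa, rounded to 4 dp:

81.2642 kPa


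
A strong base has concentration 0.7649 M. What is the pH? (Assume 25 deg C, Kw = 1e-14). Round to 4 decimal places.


A strong base dissociates completely, so [OH-] equals the given concentration.
pOH = -log10([OH-]) = -log10(0.7649) = 0.116395
pH = 14 - pOH = 14 - 0.116395
pH = 13.883605, rounded to 4 dp:

13.8836


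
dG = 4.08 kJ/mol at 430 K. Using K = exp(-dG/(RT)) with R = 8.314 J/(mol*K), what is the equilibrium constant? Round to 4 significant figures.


dG is in kJ/mol; multiply by 1000 to match R in J/(mol*K).
RT = 8.314 * 430 = 3575.02 J/mol
exponent = -dG*1000 / (RT) = -(4.08*1000) / 3575.02 = -1.14125236
K = exp(-1.14125236)
K = 0.31941874, rounded to 4 significant figures:

0.3194


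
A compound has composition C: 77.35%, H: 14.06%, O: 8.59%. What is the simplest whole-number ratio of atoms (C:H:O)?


Assume 100 g of compound, divide each mass% by atomic mass to get moles, then normalize by the smallest to get a raw atom ratio.
Moles per 100 g: C: 77.35/12.011 = 6.4399, H: 14.06/1.008 = 13.9484, O: 8.59/15.999 = 0.5369
Raw ratio (divide by min = 0.5369): C: 11.994, H: 25.979, O: 1.0
Multiply by 1 to clear fractions: C: 11.994 ~= 12, H: 25.979 ~= 26, O: 1.0 ~= 1
Reduce by GCD to get the simplest whole-number ratio:

12:26:1


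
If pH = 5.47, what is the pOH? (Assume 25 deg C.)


At 25 deg C, pH + pOH = 14.
pOH = 14 - pH = 14 - 5.47
pOH = 8.53:

8.53


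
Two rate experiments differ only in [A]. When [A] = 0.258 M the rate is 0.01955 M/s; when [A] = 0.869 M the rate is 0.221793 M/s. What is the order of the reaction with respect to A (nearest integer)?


Rate is proportional to [A]^n, so rate2/rate1 = ([A]2/[A]1)^n. Take logs to solve for n.
rate2/rate1 = 0.221793 / 0.01955 = 11.3449
[A]2/[A]1 = 0.869 / 0.258 = 3.3682
n = ln(11.3449) / ln(3.3682) = 2.0
Nearest integer order:

2


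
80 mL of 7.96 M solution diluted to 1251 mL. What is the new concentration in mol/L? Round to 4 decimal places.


Dilution: M1*V1 = M2*V2, solve for M2.
M2 = M1*V1 / V2
M2 = 7.96 * 80 / 1251
M2 = 636.8 / 1251
M2 = 0.50903277 mol/L, rounded to 4 dp:

0.5090 mol/L


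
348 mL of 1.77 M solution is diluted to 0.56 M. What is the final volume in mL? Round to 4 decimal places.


Dilution: M1*V1 = M2*V2, solve for V2.
V2 = M1*V1 / M2
V2 = 1.77 * 348 / 0.56
V2 = 615.96 / 0.56
V2 = 1099.92857143 mL, rounded to 4 dp:

1099.9286 mL


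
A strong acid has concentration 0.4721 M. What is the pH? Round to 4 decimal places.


A strong acid dissociates completely, so [H+] equals the given concentration.
pH = -log10([H+]) = -log10(0.4721)
pH = 0.325966, rounded to 4 dp:

0.3260


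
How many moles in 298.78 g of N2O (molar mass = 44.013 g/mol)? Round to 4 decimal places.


n = mass / M
n = 298.78 / 44.013
n = 6.78844887 mol, rounded to 4 dp:

6.7884 mol


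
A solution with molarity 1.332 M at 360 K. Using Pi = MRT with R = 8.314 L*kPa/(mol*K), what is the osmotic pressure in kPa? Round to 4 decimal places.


Osmotic pressure (van't Hoff): Pi = M*R*T.
RT = 8.314 * 360 = 2993.04
Pi = 1.332 * 2993.04
Pi = 3986.72928 kPa, rounded to 4 dp:

3986.7293 kPa


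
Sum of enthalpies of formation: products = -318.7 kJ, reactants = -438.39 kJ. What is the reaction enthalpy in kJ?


dH_rxn = sum(dH_f products) - sum(dH_f reactants)
dH_rxn = -318.7 - (-438.39)
dH_rxn = 119.69 kJ:

119.69 kJ


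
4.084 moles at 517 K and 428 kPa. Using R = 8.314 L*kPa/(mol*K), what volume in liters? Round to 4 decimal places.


PV = nRT, solve for V = nRT / P.
nRT = 4.084 * 8.314 * 517 = 17554.4124
V = 17554.4124 / 428
V = 41.01498224 L, rounded to 4 dp:

41.0150 L


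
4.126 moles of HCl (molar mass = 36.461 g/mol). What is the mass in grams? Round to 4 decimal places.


mass = n * M
mass = 4.126 * 36.461
mass = 150.438086 g, rounded to 4 dp:

150.4381 g


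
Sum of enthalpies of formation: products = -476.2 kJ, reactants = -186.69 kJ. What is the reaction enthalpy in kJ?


dH_rxn = sum(dH_f products) - sum(dH_f reactants)
dH_rxn = -476.2 - (-186.69)
dH_rxn = -289.51 kJ:

-289.51 kJ
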